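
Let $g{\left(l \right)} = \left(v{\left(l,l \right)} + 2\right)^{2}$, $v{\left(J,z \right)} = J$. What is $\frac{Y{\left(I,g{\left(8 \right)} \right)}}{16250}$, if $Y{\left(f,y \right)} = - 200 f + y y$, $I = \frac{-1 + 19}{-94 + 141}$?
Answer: $\frac{9328}{15275} \approx 0.61067$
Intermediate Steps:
$g{\left(l \right)} = \left(2 + l\right)^{2}$ ($g{\left(l \right)} = \left(l + 2\right)^{2} = \left(2 + l\right)^{2}$)
$I = \frac{18}{47} \approx 0.38298$
$Y{\left(f,y \right)} = y^{2} - 200 f$ ($Y{\left(f,y \right)} = - 200 f + y^{2} = y^{2} - 200 f$)
$\frac{Y{\left(I,g{\left(8 \right)} \right)}}{16250} = \frac{\left(\left(2 + 8\right)^{2}\right)^{2} - \frac{3600}{47}}{16250} = \left(\left(10^{2}\right)^{2} - \frac{3600}{47}\right) \frac{1}{16250} = \left(100^{2} - \frac{3600}{47}\right) \frac{1}{16250} = \left(10000 - \frac{3600}{47}\right) \frac{1}{16250} = \frac{466400}{47} \cdot \frac{1}{16250} = \frac{9328}{15275}$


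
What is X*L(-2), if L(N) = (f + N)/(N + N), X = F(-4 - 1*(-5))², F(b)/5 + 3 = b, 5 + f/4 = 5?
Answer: 50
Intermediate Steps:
f = 0 (f = -20 + 4*5 = -20 + 20 = 0)
F(b) = -15 + 5*b
X = 100 (X = (-15 + 5*(-4 - 1*(-5)))² = (-15 + 5*(-4 + 5))² = (-15 + 5*1)² = (-15 + 5)² = (-10)² = 100)
L(N) = ½ (L(N) = (0 + N)/(N + N) = N/((2*N)) = N*(1/(2*N)) = ½)
X*L(-2) = 100*(½) = 50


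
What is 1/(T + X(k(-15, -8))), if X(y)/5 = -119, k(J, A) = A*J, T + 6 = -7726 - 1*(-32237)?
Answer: 1/23910 ≈ 4.1823e-5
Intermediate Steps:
T = 24505 (T = -6 + (-7726 - 1*(-32237)) = -6 + (-7726 + 32237) = -6 + 24511 = 24505)
X(y) = -595 (X(y) = 5*(-119) = -595)
1/(T + X(k(-15, -8))) = 1/(24505 - 595) = 1/23910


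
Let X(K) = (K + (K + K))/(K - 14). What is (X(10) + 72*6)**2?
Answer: 720801/4 ≈ 1.8020e+5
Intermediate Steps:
X(K) = 3*K/(-14 + K) (X(K) = (K + 2*K)/(-14 + K) = (3*K)/(-14 + K) = 3*K/(-14 + K))
(X(10) + 72*6)**2 = (3*10/(-14 + 10) + 72*6)**2 = (3*10/(-4) + 432)**2 = (3*10*(-1/4) + 432)**2 = (-15/2 + 432)**2 = (849/2)**2 = 720801/4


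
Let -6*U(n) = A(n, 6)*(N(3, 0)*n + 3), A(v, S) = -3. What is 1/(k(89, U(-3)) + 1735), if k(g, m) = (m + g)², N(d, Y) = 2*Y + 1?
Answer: 1/9656 ≈ 0.00010356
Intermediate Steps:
N(d, Y) = 1 + 2*Y
U(n) = 3/2 + n/2 (U(n) = -(-1)*((1 + 2*0)*n + 3)/2 = -(-1)*((1 + 0)*n + 3)/2 = -(-1)*(1*n + 3)/2 = -(-1)*(n + 3)/2 = -(-1)*(3 + n)/2 = -(-9 - 3*n)/6 = 3/2 + n/2)
k(g, m) = (g + m)²
1/(k(89, U(-3)) + 1735) = 1/((89 + (3/2 + (½)*(-3)))² + 1735) = 1/((89 + (3/2 - 3/2))² + 1735) = 1/((89 + 0)² + 1735) = 1/(89² + 1735) = 1/(7921 + 1735) = 1/9656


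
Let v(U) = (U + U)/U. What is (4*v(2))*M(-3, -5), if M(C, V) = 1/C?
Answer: -8/3 ≈ -2.6667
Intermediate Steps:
v(U) = 2 (v(U) = (2*U)/U = 2)
(4*v(2))*M(-3, -5) = (4*2)/(-3) = 8*(-⅓) = -8/3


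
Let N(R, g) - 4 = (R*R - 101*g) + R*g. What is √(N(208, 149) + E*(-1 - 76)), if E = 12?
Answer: √58287 ≈ 241.43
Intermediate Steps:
N(R, g) = 4 + R² - 101*g + R*g (N(R, g) = 4 + ((R*R - 101*g) + R*g) = 4 + ((R² - 101*g) + R*g) = 4 + (R² - 101*g + R*g) = 4 + R² - 101*g + R*g)
√(N(208, 149) + E*(-1 - 76)) = √((4 + 208² - 101*149 + 208*149) + 12*(-1 - 76)) = √((4 + 43264 - 15049 + 30992) + 12*(-77)) = √(59211 - 924) = √58287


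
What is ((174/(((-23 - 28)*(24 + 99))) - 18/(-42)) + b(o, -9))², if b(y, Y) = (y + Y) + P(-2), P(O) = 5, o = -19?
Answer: 109418054656/214241769 ≈ 510.72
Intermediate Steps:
b(y, Y) = 5 + Y + y (b(y, Y) = (y + Y) + 5 = (Y + y) + 5 = 5 + Y + y)
((174/(((-23 - 28)*(24 + 99))) - 18/(-42)) + b(o, -9))² = ((174/(((-23 - 28)*(24 + 99))) - 18/(-42)) + (5 - 9 - 19))² = ((174/((-51*123)) - 18*(-1/42)) - 23)² = ((174/(-6273) + 3/7) - 23)² = ((174*(-1/6273) + 3/7) - 23)² = ((-58/2091 + 3/7) - 23)² = (5867/14637 - 23)² = (-330784/14637)² = 109418054656/214241769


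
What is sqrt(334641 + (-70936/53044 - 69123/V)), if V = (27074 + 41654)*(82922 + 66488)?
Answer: sqrt(3205172106014540359105226191235)/3094831227620 ≈ 578.48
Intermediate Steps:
V = 10268650480 (V = 68728*149410 = 10268650480)
sqrt(334641 + (-70936/53044 - 69123/V)) = sqrt(334641 + (-70936/53044 - 69123/10268650480)) = sqrt(334641 + (-70936*1/53044 - 69123*1/10268650480)) = sqrt(334641 + (-17734/13261 - 69123/10268650480)) = sqrt(334641 - 182105164252423/136172574015280) = sqrt(45568744235883062057/136172574015280) = sqrt(3205172106014540359105226191235)/3094831227620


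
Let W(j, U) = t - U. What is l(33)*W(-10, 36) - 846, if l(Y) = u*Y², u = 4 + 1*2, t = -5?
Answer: -268740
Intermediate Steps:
W(j, U) = -5 - U
u = 6 (u = 4 + 2 = 6)
l(Y) = 6*Y²
l(33)*W(-10, 36) - 846 = (6*33²)*(-5 - 1*36) - 846 = (6*1089)*(-5 - 36) - 846 = 6534*(-41) - 846 = -267894 - 846 = -268740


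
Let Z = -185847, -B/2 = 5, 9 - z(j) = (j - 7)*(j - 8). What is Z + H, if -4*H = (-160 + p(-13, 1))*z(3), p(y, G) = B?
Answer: -372629/2 ≈ -1.8631e+5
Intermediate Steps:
z(j) = 9 - (-8 + j)*(-7 + j) (z(j) = 9 - (j - 7)*(j - 8) = 9 - (-7 + j)*(-8 + j) = 9 - (-8 + j)*(-7 + j))
B = -10 (B = -2*5 = -10)
p(y, G) = -10
H = -935/2 (H = -(-160 - 10)*(-47 - 1*3² + 15*3)/4 = -(-85)*(-47 - 1*9 + 45)/2 = -(-85)*(-47 - 9 + 45)/2 = -(-85)*(-11)/2 = -¼*1870 = -935/2 ≈ -467.50)
Z + H = -185847 - 935/2 = -372629/2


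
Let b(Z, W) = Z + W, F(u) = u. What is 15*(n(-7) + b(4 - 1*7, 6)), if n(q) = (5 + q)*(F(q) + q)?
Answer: 465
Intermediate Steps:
n(q) = 2*q*(5 + q) (n(q) = (5 + q)*(q + q) = (5 + q)*(2*q) = 2*q*(5 + q))
b(Z, W) = W + Z
15*(n(-7) + b(4 - 1*7, 6)) = 15*(2*(-7)*(5 - 7) + (6 + (4 - 1*7))) = 15*(2*(-7)*(-2) + (6 + (4 - 7))) = 15*(28 + (6 - 3)) = 15*(28 + 3) = 15*31 = 465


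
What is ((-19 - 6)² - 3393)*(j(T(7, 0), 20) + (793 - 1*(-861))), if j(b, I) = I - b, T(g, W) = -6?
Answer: -4650240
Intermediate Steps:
((-19 - 6)² - 3393)*(j(T(7, 0), 20) + (793 - 1*(-861))) = ((-19 - 6)² - 3393)*((20 - 1*(-6)) + (793 - 1*(-861))) = ((-25)² - 3393)*((20 + 6) + (793 + 861)) = (625 - 3393)*(26 + 1654) = -2768*1680 = -4650240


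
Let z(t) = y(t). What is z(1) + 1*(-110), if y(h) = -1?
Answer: -111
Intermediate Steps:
z(t) = -1
z(1) + 1*(-110) = -1 + 1*(-110) = -1 - 110 = -111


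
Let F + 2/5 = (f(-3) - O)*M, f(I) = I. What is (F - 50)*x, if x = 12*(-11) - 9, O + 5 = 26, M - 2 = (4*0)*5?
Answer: 69372/5 ≈ 13874.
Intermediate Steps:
M = 2 (M = 2 + (4*0)*5 = 2 + 0*5 = 2 + 0 = 2)
O = 21 (O = -5 + 26 = 21)
x = -141 (x = -132 - 9 = -141)
F = -242/5 (F = -⅖ + (-3 - 1*21)*2 = -⅖ + (-3 - 21)*2 = -⅖ - 24*2 = -⅖ - 48 = -242/5 ≈ -48.400)
(F - 50)*x = (-242/5 - 50)*(-141) = -492/5*(-141) = 69372/5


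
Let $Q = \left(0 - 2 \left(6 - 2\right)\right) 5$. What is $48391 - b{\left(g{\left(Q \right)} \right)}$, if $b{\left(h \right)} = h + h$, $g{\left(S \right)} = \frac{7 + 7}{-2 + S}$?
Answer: $\frac{145175}{3} \approx 48392.0$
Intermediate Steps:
$Q = -40$ ($Q = \left(0 - 8\right) 5 = \left(-8\right) 5 = -40$)
$g{\left(S \right)} = \frac{14}{-2 + S}$
$b{\left(h \right)} = 2 h$
$48391 - b{\left(g{\left(Q \right)} \right)} = 48391 - 2 \frac{14}{-2 - 40} = 48391 - 2 \frac{14}{-42} = 48391 - 2 \cdot 14 \left(- \frac{1}{42}\right) = 48391 - 2 \left(- \frac{1}{3}\right) = 48391 - - \frac{2}{3} = 48391 + \frac{2}{3} = \frac{145175}{3}$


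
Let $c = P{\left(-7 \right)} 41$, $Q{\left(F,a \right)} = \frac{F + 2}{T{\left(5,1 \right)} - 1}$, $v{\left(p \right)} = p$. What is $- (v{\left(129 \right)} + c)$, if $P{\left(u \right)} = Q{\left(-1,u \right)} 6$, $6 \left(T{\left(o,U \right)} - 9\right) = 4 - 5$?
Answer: $- \frac{7539}{47} \approx -160.4$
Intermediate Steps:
$T{\left(o,U \right)} = \frac{53}{6}$ ($T{\left(o,U \right)} = 9 + \frac{4 - 5}{6} = 9 + \frac{1}{6} \left(-1\right) = 9 - \frac{1}{6} = \frac{53}{6}$)
$Q{\left(F,a \right)} = \frac{12}{47} + \frac{6 F}{47}$ ($Q{\left(F,a \right)} = \frac{F + 2}{\frac{53}{6} - 1} = \frac{2 + F}{\frac{47}{6}} = \left(2 + F\right) \frac{6}{47} = \frac{12}{47} + \frac{6 F}{47}$)
$P{\left(u \right)} = \frac{36}{47}$ ($P{\left(u \right)} = \left(\frac{12}{47} + \frac{6}{47} \left(-1\right)\right) 6 = \left(\frac{12}{47} - \frac{6}{47}\right) 6 = \frac{6}{47} \cdot 6 = \frac{36}{47}$)
$c = \frac{1476}{47}$ ($c = \frac{36}{47} \cdot 41 = \frac{1476}{47} \approx 31.404$)
$- (v{\left(129 \right)} + c) = - (129 + \frac{1476}{47}) = \left(-1\right) \frac{7539}{47} = - \frac{7539}{47}$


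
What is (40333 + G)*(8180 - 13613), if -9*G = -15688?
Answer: -685798535/3 ≈ -2.2860e+8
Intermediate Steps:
G = 15688/9 (G = -1/9*(-15688) = 15688/9 ≈ 1743.1)
(40333 + G)*(8180 - 13613) = (40333 + 15688/9)*(8180 - 13613) = (378685/9)*(-5433) = -685798535/3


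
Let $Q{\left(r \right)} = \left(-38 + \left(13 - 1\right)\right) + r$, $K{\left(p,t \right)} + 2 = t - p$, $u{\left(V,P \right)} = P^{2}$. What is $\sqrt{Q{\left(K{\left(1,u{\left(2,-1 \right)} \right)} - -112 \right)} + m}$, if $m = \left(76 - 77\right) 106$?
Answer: $i \sqrt{22} \approx 4.6904 i$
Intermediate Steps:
$K{\left(p,t \right)} = -2 + t - p$ ($K{\left(p,t \right)} = -2 - \left(p - t\right) = -2 + t - p$)
$Q{\left(r \right)} = -26 + r$ ($Q{\left(r \right)} = \left(-38 + \left(13 - 1\right)\right) + r = \left(-38 + 12\right) + r = -26 + r$)
$m = -106$ ($m = \left(-1\right) 106 = -106$)
$\sqrt{Q{\left(K{\left(1,u{\left(2,-1 \right)} \right)} - -112 \right)} + m} = \sqrt{\left(-26 - -110\right) - 106} = \sqrt{\left(-26 + \left(\left(-2 + 1 - 1\right) + 112\right)\right) - 106} = \sqrt{\left(-26 + \left(-2 + 112\right)\right) - 106} = \sqrt{\left(-26 + 110\right) - 106} = \sqrt{84 - 106} = \sqrt{-22} = i \sqrt{22}$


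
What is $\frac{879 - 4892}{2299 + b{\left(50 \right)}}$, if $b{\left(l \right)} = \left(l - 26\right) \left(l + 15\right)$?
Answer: $- \frac{4013}{3859} \approx -1.0399$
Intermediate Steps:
$b{\left(l \right)} = \left(-26 + l\right) \left(15 + l\right)$ ($b{\left(l \right)} = \left(l - 26\right) \left(15 + l\right) = \left(-26 + l\right) \left(15 + l\right)$)
$\frac{879 - 4892}{2299 + b{\left(50 \right)}} = \frac{879 - 4892}{2299 - \left(940 - 2500\right)} = - \frac{4013}{2299 - -1560} = - \frac{4013}{2299 + 1560} = - \frac{4013}{3859}$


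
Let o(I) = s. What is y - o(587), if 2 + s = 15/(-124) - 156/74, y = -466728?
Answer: -2141328661/4588 ≈ -4.6672e+5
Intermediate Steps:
s = -19403/4588 (s = -2 + (15/(-124) - 156/74) = -2 + (15*(-1/124) - 156*1/74) = -2 + (-15/124 - 78/37) = -2 - 10227/4588 = -19403/4588 ≈ -4.2291)
o(I) = -19403/4588
y - o(587) = -466728 - 1*(-19403/4588) = -466728 + 19403/4588 = -2141328661/4588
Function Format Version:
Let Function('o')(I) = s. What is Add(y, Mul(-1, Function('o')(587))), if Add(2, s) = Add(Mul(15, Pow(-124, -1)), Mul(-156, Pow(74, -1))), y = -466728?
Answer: Rational(-2141328661, 4588) ≈ -4.6672e+5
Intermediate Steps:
s = Rational(-19403, 4588) (s = Add(-2, Add(Mul(15, Pow(-124, -1)), Mul(-156, Pow(74, -1)))) = Add(-2, Add(Mul(15, Rational(-1, 124)), Mul(-156, Rational(1, 74)))) = Add(-2, Add(Rational(-15, 124), Rational(-78, 37))) = Add(-2, Rational(-10227, 4588)) = Rational(-19403, 4588) ≈ -4.2291)
Function('o')(I) = Rational(-19403, 4588)
Add(y, Mul(-1, Function('o')(587))) = Add(-466728, Mul(-1, Rational(-19403, 4588))) = Add(-466728, Rational(19403, 4588)) = Rational(-2141328661, 4588)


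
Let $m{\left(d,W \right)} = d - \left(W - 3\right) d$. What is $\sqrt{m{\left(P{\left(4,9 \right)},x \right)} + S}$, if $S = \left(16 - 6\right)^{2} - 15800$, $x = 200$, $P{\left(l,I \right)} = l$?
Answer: $2 i \sqrt{4121} \approx 128.39 i$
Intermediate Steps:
$m{\left(d,W \right)} = d - d \left(-3 + W\right)$ ($m{\left(d,W \right)} = d - \left(-3 + W\right) d = d - d \left(-3 + W\right)$)
$S = -15700$ ($S = 10^{2} - 15800 = 100 - 15800 = -15700$)
$\sqrt{m{\left(P{\left(4,9 \right)},x \right)} + S} = \sqrt{4 \left(4 - 200\right) - 15700} = \sqrt{4 \left(-196\right) - 15700} = \sqrt{-784 - 15700} = \sqrt{-16484} = 2 i \sqrt{4121}$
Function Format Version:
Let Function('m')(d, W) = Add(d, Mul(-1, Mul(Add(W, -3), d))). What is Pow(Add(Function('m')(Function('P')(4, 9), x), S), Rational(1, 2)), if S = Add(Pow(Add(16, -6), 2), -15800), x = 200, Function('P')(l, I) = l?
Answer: Mul(2, I, Pow(4121, Rational(1, 2))) ≈ Mul(128.39, I)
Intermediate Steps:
Function('m')(d, W) = Add(d, Mul(-1, d, Add(-3, W))) (Function('m')(d, W) = Add(d, Mul(-1, Mul(Add(-3, W), d))) = Add(d, Mul(-1, Mul(d, Add(-3, W)))) = Add(d, Mul(-1, d, Add(-3, W))))
S = -15700 (S = Add(Pow(10, 2), -15800) = Add(100, -15800) = -15700)
Pow(Add(Function('m')(Function('P')(4, 9), x), S), Rational(1, 2)) = Pow(Add(Mul(4, Add(4, Mul(-1, 200))), -15700), Rational(1, 2)) = Pow(Add(Mul(4, Add(4, -200)), -15700), Rational(1, 2)) = Pow(Add(Mul(4, -196), -15700), Rational(1, 2)) = Pow(Add(-784, -15700), Rational(1, 2)) = Pow(-16484, Rational(1, 2)) = Mul(2, I, Pow(4121, Rational(1, 2)))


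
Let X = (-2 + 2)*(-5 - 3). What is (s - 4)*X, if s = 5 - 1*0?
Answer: 0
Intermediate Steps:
X = 0 (X = 0*(-8) = 0)
s = 5 (s = 5 + 0 = 5)
(s - 4)*X = (5 - 4)*0 = 1*0 = 0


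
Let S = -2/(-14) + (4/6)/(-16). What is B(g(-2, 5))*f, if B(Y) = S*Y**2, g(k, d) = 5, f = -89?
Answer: -37825/168 ≈ -225.15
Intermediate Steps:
S = 17/168 (S = -2*(-1/14) + (4*(1/6))*(-1/16) = 1/7 + (2/3)*(-1/16) = 1/7 - 1/24 = 17/168 ≈ 0.10119)
B(Y) = 17*Y**2/168
B(g(-2, 5))*f = ((17/168)*5**2)*(-89) = ((17/168)*25)*(-89) = (425/168)*(-89) = -37825/168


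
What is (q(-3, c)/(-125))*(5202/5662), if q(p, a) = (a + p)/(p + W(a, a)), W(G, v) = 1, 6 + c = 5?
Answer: -5202/353875 ≈ -0.014700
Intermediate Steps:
c = -1 (c = -6 + 5 = -1)
q(p, a) = (a + p)/(1 + p) (q(p, a) = (a + p)/(p + 1) = (a + p)/(1 + p))
(q(-3, c)/(-125))*(5202/5662) = (((-1 - 3)/(1 - 3))/(-125))*(5202/5662) = ((-4/(-2))*(-1/125))*(5202*(1/5662)) = (-½*(-4)*(-1/125))*(2601/2831) = (2*(-1/125))*(2601/2831) = -2/125*2601/2831 = -5202/353875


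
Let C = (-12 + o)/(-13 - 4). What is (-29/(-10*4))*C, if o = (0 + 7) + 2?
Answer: 87/680 ≈ 0.12794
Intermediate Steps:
o = 9 (o = 7 + 2 = 9)
C = 3/17 (C = (-12 + 9)/(-13 - 4) = -3/(-17) = -3*(-1/17) = 3/17 ≈ 0.17647)
(-29/(-10*4))*C = (-29/(-10*4))*(3/17) = (-29/(-40))*(3/17) = -1/40*(-29)*(3/17) = (29/40)*(3/17) = 87/680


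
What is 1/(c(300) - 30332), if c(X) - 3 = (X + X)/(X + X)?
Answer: -1/30328 ≈ -3.2973e-5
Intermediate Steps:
c(X) = 4 (c(X) = 3 + (X + X)/(X + X) = 3 + (2*X)/((2*X)) = 3 + (2*X)*(1/(2*X)) = 3 + 1 = 4)
1/(c(300) - 30332) = 1/(4 - 30332) = 1/(-30328) = -1/30328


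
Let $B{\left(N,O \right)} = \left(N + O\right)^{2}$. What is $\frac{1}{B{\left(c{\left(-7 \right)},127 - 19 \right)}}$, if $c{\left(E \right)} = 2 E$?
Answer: $\frac{1}{8836} \approx 0.00011317$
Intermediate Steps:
$\frac{1}{B{\left(c{\left(-7 \right)},127 - 19 \right)}} = \frac{1}{\left(2 \left(-7\right) + \left(127 - 19\right)\right)^{2}} = \frac{1}{\left(-14 + \left(127 - 19\right)\right)^{2}} = \frac{1}{\left(-14 + 108\right)^{2}} = \frac{1}{94^{2}} = \frac{1}{8836}$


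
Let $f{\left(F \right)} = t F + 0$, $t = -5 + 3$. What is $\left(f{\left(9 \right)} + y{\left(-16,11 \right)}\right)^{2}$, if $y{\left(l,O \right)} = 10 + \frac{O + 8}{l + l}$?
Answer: $\frac{75625}{1024} \approx 73.853$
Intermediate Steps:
$t = -2$
$f{\left(F \right)} = - 2 F$ ($f{\left(F \right)} = - 2 F + 0 = - 2 F$)
$y{\left(l,O \right)} = 10 + \frac{8 + O}{2 l}$
$\left(f{\left(9 \right)} + y{\left(-16,11 \right)}\right)^{2} = \left(\left(-2\right) 9 + \frac{8 + 11 + 20 \left(-16\right)}{2 \left(-16\right)}\right)^{2} = \left(-18 + \frac{1}{2} \left(- \frac{1}{16}\right) \left(8 + 11 - 320\right)\right)^{2} = \left(-18 + \frac{1}{2} \left(- \frac{1}{16}\right) \left(-301\right)\right)^{2} = \left(-18 + \frac{301}{32}\right)^{2} = \left(- \frac{275}{32}\right)^{2} = \frac{75625}{1024}$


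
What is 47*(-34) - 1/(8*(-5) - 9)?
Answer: -78301/49 ≈ -1598.0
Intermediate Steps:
47*(-34) - 1/(8*(-5) - 9) = -1598 - 1/(-40 - 9) = -1598 - 1/(-49) = -1598 - 1*(-1/49) = -1598 + 1/49 = -78301/49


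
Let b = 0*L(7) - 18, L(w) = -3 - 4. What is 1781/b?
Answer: -1781/18 ≈ -98.944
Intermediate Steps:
L(w) = -7
b = -18 (b = 0*(-7) - 18 = 0 - 18 = -18)
1781/b = 1781/(-18) = 1781*(-1/18) = -1781/18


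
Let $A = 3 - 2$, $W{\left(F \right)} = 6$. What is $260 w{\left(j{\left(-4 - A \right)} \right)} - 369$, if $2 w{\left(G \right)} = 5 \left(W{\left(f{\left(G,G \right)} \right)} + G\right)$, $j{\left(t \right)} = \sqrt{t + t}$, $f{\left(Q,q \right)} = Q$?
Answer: $3531 + 650 i \sqrt{10} \approx 3531.0 + 2055.5 i$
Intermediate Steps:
$A = 1$
$j{\left(t \right)} = \sqrt{2} \sqrt{t}$ ($j{\left(t \right)} = \sqrt{2 t} = \sqrt{2} \sqrt{t}$)
$w{\left(G \right)} = 15 + \frac{5 G}{2}$ ($w{\left(G \right)} = \frac{5 \left(6 + G\right)}{2} = \frac{30 + 5 G}{2} = 15 + \frac{5 G}{2}$)
$260 w{\left(j{\left(-4 - A \right)} \right)} - 369 = 260 \left(15 + \frac{5 \sqrt{2} \sqrt{-4 - 1}}{2}\right) - 369 = 260 \left(15 + \frac{5 \sqrt{2} \sqrt{-5}}{2}\right) - 369 = 260 \left(15 + \frac{5 \sqrt{2} i \sqrt{5}}{2}\right) - 369 = 260 \left(15 + \frac{5 i \sqrt{10}}{2}\right) - 369 = \left(3900 + 650 i \sqrt{10}\right) - 369 = 3531 + 650 i \sqrt{10}$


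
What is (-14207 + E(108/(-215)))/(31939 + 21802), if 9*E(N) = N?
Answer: -3054517/11554315 ≈ -0.26436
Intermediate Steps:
E(N) = N/9
(-14207 + E(108/(-215)))/(31939 + 21802) = (-14207 + (108/(-215))/9)/(31939 + 21802) = (-14207 + (108*(-1/215))/9)/53741 = (-14207 + (1/9)*(-108/215))*(1/53741) = (-14207 - 12/215)*(1/53741) = -3054517/215*1/53741 = -3054517/11554315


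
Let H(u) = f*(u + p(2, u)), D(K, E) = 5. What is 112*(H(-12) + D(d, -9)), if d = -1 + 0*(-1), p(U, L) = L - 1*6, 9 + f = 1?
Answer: 27440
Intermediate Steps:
f = -8 (f = -9 + 1 = -8)
p(U, L) = -6 + L (p(U, L) = L - 6 = -6 + L)
d = -1 (d = -1 + 0 = -1)
H(u) = 48 - 16*u (H(u) = -8*(u + (-6 + u)) = -8*(-6 + 2*u) = 48 - 16*u)
112*(H(-12) + D(d, -9)) = 112*((48 - 16*(-12)) + 5) = 112*((48 + 192) + 5) = 112*(240 + 5) = 112*245 = 27440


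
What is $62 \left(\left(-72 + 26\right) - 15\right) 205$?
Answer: $-775310$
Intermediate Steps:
$62 \left(\left(-72 + 26\right) - 15\right) 205 = 62 \left(-46 - 15\right) 205 = 62 \left(-61\right) 205 = \left(-3782\right) 205 = -775310$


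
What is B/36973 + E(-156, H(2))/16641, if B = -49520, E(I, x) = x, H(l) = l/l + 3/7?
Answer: -5768066510/4306873851 ≈ -1.3393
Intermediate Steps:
H(l) = 10/7 (H(l) = 1 + 3*(⅐) = 1 + 3/7 = 10/7)
B/36973 + E(-156, H(2))/16641 = -49520/36973 + (10/7)/16641 = -49520*1/36973 + (10/7)*(1/16641) = -49520/36973 + 10/116487 = -5768066510/4306873851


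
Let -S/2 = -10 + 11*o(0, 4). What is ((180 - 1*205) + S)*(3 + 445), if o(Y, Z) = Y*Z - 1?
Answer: 7616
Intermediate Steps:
o(Y, Z) = -1 + Y*Z
S = 42 (S = -2*(-10 + 11*(-1 + 0*4)) = -2*(-10 + 11*(-1 + 0)) = -2*(-10 + 11*(-1)) = -2*(-10 - 11) = -2*(-21) = 42)
((180 - 1*205) + S)*(3 + 445) = ((180 - 1*205) + 42)*(3 + 445) = ((180 - 205) + 42)*448 = (-25 + 42)*448 = 17*448 = 7616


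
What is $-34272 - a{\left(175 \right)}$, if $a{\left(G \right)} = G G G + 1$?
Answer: $-5393648$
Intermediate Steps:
$a{\left(G \right)} = 1 + G^{3}$ ($a{\left(G \right)} = G^{2} G + 1 = G^{3} + 1 = 1 + G^{3}$)
$-34272 - a{\left(175 \right)} = -34272 - \left(1 + 175^{3}\right) = -34272 - \left(1 + 5359375\right) = -34272 - 5359376 = -5393648$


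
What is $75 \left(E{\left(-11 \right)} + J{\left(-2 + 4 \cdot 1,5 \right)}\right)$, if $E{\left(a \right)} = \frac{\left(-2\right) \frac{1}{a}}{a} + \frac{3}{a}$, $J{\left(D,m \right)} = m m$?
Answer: $\frac{224250}{121} \approx 1853.3$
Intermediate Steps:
$J{\left(D,m \right)} = m^{2}$
$E{\left(a \right)} = - \frac{2}{a^{2}} + \frac{3}{a}$
$75 \left(E{\left(-11 \right)} + J{\left(-2 + 4 \cdot 1,5 \right)}\right) = 75 \left(\frac{-2 + 3 \left(-11\right)}{121} + 5^{2}\right) = 75 \left(\frac{-2 - 33}{121} + 25\right) = 75 \left(\frac{1}{121} \left(-35\right) + 25\right) = 75 \left(- \frac{35}{121} + 25\right) = 75 \cdot \frac{2990}{121} = \frac{224250}{121}$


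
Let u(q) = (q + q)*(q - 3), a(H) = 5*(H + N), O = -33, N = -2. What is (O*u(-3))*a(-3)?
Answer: 29700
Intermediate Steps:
a(H) = -10 + 5*H (a(H) = 5*(H - 2) = 5*(-2 + H) = -10 + 5*H)
u(q) = 2*q*(-3 + q) (u(q) = (2*q)*(-3 + q) = 2*q*(-3 + q))
(O*u(-3))*a(-3) = (-66*(-3)*(-3 - 3))*(-10 + 5*(-3)) = (-66*(-3)*(-6))*(-10 - 15) = -33*36*(-25) = -1188*(-25) = 29700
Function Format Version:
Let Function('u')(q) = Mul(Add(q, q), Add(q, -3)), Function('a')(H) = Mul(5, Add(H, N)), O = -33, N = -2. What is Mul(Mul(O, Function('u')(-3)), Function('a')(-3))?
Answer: 29700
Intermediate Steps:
Function('a')(H) = Add(-10, Mul(5, H)) (Function('a')(H) = Mul(5, Add(H, -2)) = Mul(5, Add(-2, H)) = Add(-10, Mul(5, H)))
Function('u')(q) = Mul(2, q, Add(-3, q)) (Function('u')(q) = Mul(Mul(2, q), Add(-3, q)) = Mul(2, q, Add(-3, q)))
Mul(Mul(O, Function('u')(-3)), Function('a')(-3)) = Mul(Mul(-33, Mul(2, -3, Add(-3, -3))), Add(-10, Mul(5, -3))) = Mul(Mul(-33, Mul(2, -3, -6)), Add(-10, -15)) = Mul(Mul(-33, 36), -25) = Mul(-1188, -25) = 29700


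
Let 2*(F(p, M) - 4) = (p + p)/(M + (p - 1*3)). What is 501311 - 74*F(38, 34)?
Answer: 34567223/69 ≈ 5.0097e+5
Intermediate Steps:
F(p, M) = 4 + p/(-3 + M + p) (F(p, M) = 4 + ((p + p)/(M + (p - 1*3)))/2 = 4 + ((2*p)/(M + (p - 3)))/2 = 4 + ((2*p)/(M + (-3 + p)))/2 = 4 + ((2*p)/(-3 + M + p))/2 = 4 + (2*p/(-3 + M + p))/2 = 4 + p/(-3 + M + p))
501311 - 74*F(38, 34) = 501311 - 74*(-12 + 4*34 + 5*38)/(-3 + 34 + 38) = 501311 - 74*(-12 + 136 + 190)/69 = 501311 - 74*314/69 = 501311 - 23236/69 = 34567223/69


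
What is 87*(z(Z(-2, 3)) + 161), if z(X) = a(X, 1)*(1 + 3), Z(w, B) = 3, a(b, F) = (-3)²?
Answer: 17139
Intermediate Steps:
a(b, F) = 9
z(X) = 36 (z(X) = 9*(1 + 3) = 9*4 = 36)
87*(z(Z(-2, 3)) + 161) = 87*(36 + 161) = 87*197 = 17139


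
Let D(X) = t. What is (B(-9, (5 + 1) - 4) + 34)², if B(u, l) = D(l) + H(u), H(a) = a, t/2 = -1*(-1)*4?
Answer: 1089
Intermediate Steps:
t = 8 (t = 2*(-1*(-1)*4) = 2*(1*4) = 2*4 = 8)
D(X) = 8
B(u, l) = 8 + u
(B(-9, (5 + 1) - 4) + 34)² = ((8 - 9) + 34)² = (-1 + 34)² = 33² = 1089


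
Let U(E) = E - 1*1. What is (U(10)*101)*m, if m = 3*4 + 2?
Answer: 12726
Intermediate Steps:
U(E) = -1 + E (U(E) = E - 1 = -1 + E)
m = 14 (m = 12 + 2 = 14)
(U(10)*101)*m = ((-1 + 10)*101)*14 = (9*101)*14 = 909*14 = 12726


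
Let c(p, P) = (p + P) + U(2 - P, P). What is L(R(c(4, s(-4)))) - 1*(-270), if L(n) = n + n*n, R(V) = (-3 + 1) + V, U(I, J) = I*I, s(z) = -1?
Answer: 380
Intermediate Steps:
U(I, J) = I²
c(p, P) = P + p + (2 - P)² (c(p, P) = (p + P) + (2 - P)² = (P + p) + (2 - P)² = P + p + (2 - P)²)
R(V) = -2 + V
L(n) = n + n²
L(R(c(4, s(-4)))) - 1*(-270) = (-2 + (-1 + 4 + (-2 - 1)²))*(1 + (-2 + (-1 + 4 + (-2 - 1)²))) - 1*(-270) = (-2 + (-1 + 4 + (-3)²))*(1 + (-2 + (-1 + 4 + (-3)²))) + 270 = (-2 + (-1 + 4 + 9))*(1 + (-2 + (-1 + 4 + 9))) + 270 = (-2 + 12)*(1 + (-2 + 12)) + 270 = 10*(1 + 10) + 270 = 10*11 + 270 = 110 + 270 = 380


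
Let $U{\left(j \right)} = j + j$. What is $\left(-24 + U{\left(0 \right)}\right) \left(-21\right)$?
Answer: $504$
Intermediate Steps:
$U{\left(j \right)} = 2 j$
$\left(-24 + U{\left(0 \right)}\right) \left(-21\right) = \left(-24 + 2 \cdot 0\right) \left(-21\right) = \left(-24 + 0\right) \left(-21\right) = \left(-24\right) \left(-21\right) = 504$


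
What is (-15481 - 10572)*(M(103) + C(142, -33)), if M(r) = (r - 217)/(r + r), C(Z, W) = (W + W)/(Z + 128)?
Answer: 96343994/4635 ≈ 20786.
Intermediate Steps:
C(Z, W) = 2*W/(128 + Z) (C(Z, W) = (2*W)/(128 + Z) = 2*W/(128 + Z))
M(r) = (-217 + r)/(2*r) (M(r) = (-217 + r)/((2*r)) = (-217 + r)*(1/(2*r)) = (-217 + r)/(2*r))
(-15481 - 10572)*(M(103) + C(142, -33)) = (-15481 - 10572)*((½)*(-217 + 103)/103 + 2*(-33)/(128 + 142)) = -26053*((½)*(1/103)*(-114) + 2*(-33)/270) = -26053*(-57/103 + 2*(-33)*(1/270)) = -26053*(-57/103 - 11/45) = -26053*(-3698/4635) = 96343994/4635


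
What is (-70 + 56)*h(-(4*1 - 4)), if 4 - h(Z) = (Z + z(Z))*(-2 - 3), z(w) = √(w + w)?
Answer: -56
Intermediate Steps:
z(w) = √2*√w (z(w) = √(2*w) = √2*√w)
h(Z) = 4 + 5*Z + 5*√2*√Z (h(Z) = 4 - (Z + √2*√Z)*(-2 - 3) = 4 - (Z + √2*√Z)*(-5) = 4 - (-5*Z - 5*√2*√Z) = 4 + (5*Z + 5*√2*√Z) = 4 + 5*Z + 5*√2*√Z)
(-70 + 56)*h(-(4*1 - 4)) = (-70 + 56)*(4 + 5*(-(4*1 - 4)) + 5*√2*√(-(4*1 - 4))) = -14*(4 + 5*(-(4 - 4)) + 5*√2*√(-(4 - 4))) = -14*(4 + 5*(-1*0) + 5*√2*√(-1*0)) = -14*(4 + 5*0 + 5*√2*√0) = -14*(4 + 0 + 5*√2*0) = -14*(4 + 0 + 0) = -14*4 = -56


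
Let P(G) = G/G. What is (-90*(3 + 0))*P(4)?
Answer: -270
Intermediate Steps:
P(G) = 1
(-90*(3 + 0))*P(4) = -90*(3 + 0)*1 = -90*3*1 = -18*15*1 = -270*1 = -270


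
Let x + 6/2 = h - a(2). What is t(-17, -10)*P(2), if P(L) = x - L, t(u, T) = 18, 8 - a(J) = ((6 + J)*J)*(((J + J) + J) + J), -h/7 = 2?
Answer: 1818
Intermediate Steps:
h = -14 (h = -7*2 = -14)
a(J) = 8 - 4*J**2*(6 + J) (a(J) = 8 - (6 + J)*J*(((J + J) + J) + J) = 8 - J*(6 + J)*((2*J + J) + J) = 8 - J*(6 + J)*(3*J + J) = 8 - J*(6 + J)*4*J = 8 - 4*J**2*(6 + J))
x = 103 (x = -3 + (-14 - (8 - 24*2**2 - 4*2**3)) = -3 + (-14 - (8 - 24*4 - 4*8)) = -3 + (-14 - (8 - 96 - 32)) = -3 + (-14 - 1*(-120)) = -3 + (-14 + 120) = -3 + 106 = 103)
P(L) = 103 - L
t(-17, -10)*P(2) = 18*(103 - 1*2) = 18*(103 - 2) = 18*101 = 1818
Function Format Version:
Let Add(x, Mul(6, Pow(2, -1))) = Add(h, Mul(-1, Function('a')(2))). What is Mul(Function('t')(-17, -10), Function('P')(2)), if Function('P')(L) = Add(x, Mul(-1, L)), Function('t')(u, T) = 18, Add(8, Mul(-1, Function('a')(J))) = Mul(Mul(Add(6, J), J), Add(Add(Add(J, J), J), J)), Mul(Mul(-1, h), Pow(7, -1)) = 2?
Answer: 1818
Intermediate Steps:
h = -14 (h = Mul(-7, 2) = -14)
Function('a')(J) = Add(8, Mul(-4, Pow(J, 2), Add(6, J))) (Function('a')(J) = Add(8, Mul(-1, Mul(Mul(Add(6, J), J), Add(Add(Add(J, J), J), J)))) = Add(8, Mul(-1, Mul(Mul(J, Add(6, J)), Add(Add(Mul(2, J), J), J)))) = Add(8, Mul(-1, Mul(Mul(J, Add(6, J)), Add(Mul(3, J), J)))) = Add(8, Mul(-1, Mul(Mul(J, Add(6, J)), Mul(4, J)))) = Add(8, Mul(-1, Mul(4, Pow(J, 2), Add(6, J)))) = Add(8, Mul(-4, Pow(J, 2), Add(6, J))))
x = 103 (x = Add(-3, Add(-14, Mul(-1, Add(8, Mul(-24, Pow(2, 2)), Mul(-4, Pow(2, 3)))))) = Add(-3, Add(-14, Mul(-1, Add(8, Mul(-24, 4), Mul(-4, 8))))) = Add(-3, Add(-14, Mul(-1, Add(8, -96, -32)))) = Add(-3, Add(-14, Mul(-1, -120))) = Add(-3, Add(-14, 120)) = Add(-3, 106) = 103)
Function('P')(L) = Add(103, Mul(-1, L))
Mul(Function('t')(-17, -10), Function('P')(2)) = Mul(18, Add(103, Mul(-1, 2))) = Mul(18, Add(103, -2)) = Mul(18, 101) = 1818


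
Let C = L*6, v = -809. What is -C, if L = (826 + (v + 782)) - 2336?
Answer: 9222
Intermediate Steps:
L = -1537 (L = (826 + (-809 + 782)) - 2336 = (826 - 27) - 2336 = 799 - 2336 = -1537)
C = -9222 (C = -1537*6 = -9222)
-C = -1*(-9222) = 9222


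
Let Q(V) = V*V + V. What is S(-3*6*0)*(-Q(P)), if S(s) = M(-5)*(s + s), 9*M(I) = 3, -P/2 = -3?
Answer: 0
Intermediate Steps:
P = 6 (P = -2*(-3) = 6)
M(I) = ⅓ (M(I) = (⅑)*3 = ⅓)
Q(V) = V + V² (Q(V) = V² + V = V + V²)
S(s) = 2*s/3 (S(s) = (s + s)/3 = (2*s)/3 = 2*s/3)
S(-3*6*0)*(-Q(P)) = (2*(-3*6*0)/3)*(-6*(1 + 6)) = (2*(-18*0)/3)*(-6*7) = ((⅔)*0)*(-1*42) = 0*(-42) = 0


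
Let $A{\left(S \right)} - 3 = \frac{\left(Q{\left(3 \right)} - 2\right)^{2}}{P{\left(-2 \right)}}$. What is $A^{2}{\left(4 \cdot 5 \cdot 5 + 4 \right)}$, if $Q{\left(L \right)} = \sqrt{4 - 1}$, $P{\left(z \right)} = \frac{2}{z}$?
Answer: $64 - 32 \sqrt{3} \approx 8.5744$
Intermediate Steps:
$Q{\left(L \right)} = \sqrt{3}$
$A{\left(S \right)} = 3 - \left(-2 + \sqrt{3}\right)^{2}$ ($A{\left(S \right)} = 3 + \frac{\left(\sqrt{3} - 2\right)^{2}}{2 \frac{1}{-2}} = 3 + \frac{\left(-2 + \sqrt{3}\right)^{2}}{2 \left(- \frac{1}{2}\right)} = 3 + \frac{\left(-2 + \sqrt{3}\right)^{2}}{-1} = 3 + \left(-2 + \sqrt{3}\right)^{2} \left(-1\right) = 3 - \left(-2 + \sqrt{3}\right)^{2}$)
$A^{2}{\left(4 \cdot 5 \cdot 5 + 4 \right)} = \left(-4 + 4 \sqrt{3}\right)^{2}$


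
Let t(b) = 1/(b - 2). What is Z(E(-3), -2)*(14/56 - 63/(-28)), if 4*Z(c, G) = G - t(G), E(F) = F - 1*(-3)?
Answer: -35/32 ≈ -1.0938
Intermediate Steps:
t(b) = 1/(-2 + b)
E(F) = 3 + F (E(F) = F + 3 = 3 + F)
Z(c, G) = -1/(4*(-2 + G)) + G/4 (Z(c, G) = (G - 1/(-2 + G))/4 = -1/(4*(-2 + G)) + G/4)
Z(E(-3), -2)*(14/56 - 63/(-28)) = ((-1 - 2*(-2 - 2))/(4*(-2 - 2)))*(14/56 - 63/(-28)) = ((1/4)*(-1 - 2*(-4))/(-4))*(14*(1/56) - 63*(-1/28)) = ((1/4)*(-1/4)*(-1 + 8))*(1/4 + 9/4) = ((1/4)*(-1/4)*7)*(5/2) = -7/16*5/2 = -35/32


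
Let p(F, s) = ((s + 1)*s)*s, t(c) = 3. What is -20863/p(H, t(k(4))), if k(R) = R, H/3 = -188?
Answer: -20863/36 ≈ -579.53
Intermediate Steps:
H = -564 (H = 3*(-188) = -564)
p(F, s) = s²*(1 + s) (p(F, s) = ((1 + s)*s)*s = (s*(1 + s))*s = s²*(1 + s))
-20863/p(H, t(k(4))) = -20863*1/(9*(1 + 3)) = -20863/(9*4) = -20863/36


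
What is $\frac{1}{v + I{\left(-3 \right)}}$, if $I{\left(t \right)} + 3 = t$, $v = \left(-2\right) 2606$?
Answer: $- \frac{1}{5218} \approx -0.00019164$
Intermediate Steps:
$v = -5212$
$I{\left(t \right)} = -3 + t$
$\frac{1}{v + I{\left(-3 \right)}} = \frac{1}{-5212 - 6} = \frac{1}{-5218} = - \frac{1}{5218}$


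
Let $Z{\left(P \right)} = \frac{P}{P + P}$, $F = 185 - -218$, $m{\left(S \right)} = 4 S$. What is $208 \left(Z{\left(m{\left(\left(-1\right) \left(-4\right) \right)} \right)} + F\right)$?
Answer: $83928$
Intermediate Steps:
$F = 403$ ($F = 185 + 218 = 403$)
$Z{\left(P \right)} = \frac{1}{2}$ ($Z{\left(P \right)} = \frac{P}{2 P} = P \frac{1}{2 P} = \frac{1}{2}$)
$208 \left(Z{\left(m{\left(\left(-1\right) \left(-4\right) \right)} \right)} + F\right) = 208 \left(\frac{1}{2} + 403\right) = 208 \cdot \frac{807}{2} = 83928$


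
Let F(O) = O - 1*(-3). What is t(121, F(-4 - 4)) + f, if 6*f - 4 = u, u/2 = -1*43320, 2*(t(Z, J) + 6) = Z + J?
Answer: -43162/3 ≈ -14387.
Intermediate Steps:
F(O) = 3 + O (F(O) = O + 3 = 3 + O)
t(Z, J) = -6 + J/2 + Z/2 (t(Z, J) = -6 + (Z + J)/2 = -6 + (J + Z)/2 = -6 + (J/2 + Z/2) = -6 + J/2 + Z/2)
u = -86640 (u = 2*(-1*43320) = 2*(-43320) = -86640)
f = -43318/3 (f = ⅔ + (⅙)*(-86640) = ⅔ - 14440 = -43318/3 ≈ -14439.)
t(121, F(-4 - 4)) + f = (-6 + (3 + (-4 - 4))/2 + (½)*121) - 43318/3 = (-6 + (3 - 8)/2 + 121/2) - 43318/3 = (-6 + (½)*(-5) + 121/2) - 43318/3 = (-6 - 5/2 + 121/2) - 43318/3 = 52 - 43318/3 = -43162/3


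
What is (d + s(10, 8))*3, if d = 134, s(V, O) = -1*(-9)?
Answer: 429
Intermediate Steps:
s(V, O) = 9
(d + s(10, 8))*3 = (134 + 9)*3 = 143*3 = 429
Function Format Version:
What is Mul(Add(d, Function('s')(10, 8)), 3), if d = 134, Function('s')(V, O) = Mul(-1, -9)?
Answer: 429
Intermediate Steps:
Function('s')(V, O) = 9
Mul(Add(d, Function('s')(10, 8)), 3) = Mul(Add(134, 9), 3) = Mul(143, 3) = 429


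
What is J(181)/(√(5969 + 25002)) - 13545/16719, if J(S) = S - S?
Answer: -4515/5573 ≈ -0.81016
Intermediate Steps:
J(S) = 0
J(181)/(√(5969 + 25002)) - 13545/16719 = 0/(√(5969 + 25002)) - 13545/16719 = 0/(√30971) - 13545*1/16719 = 0*(√30971/30971) - 4515/5573 = 0 - 4515/5573 = -4515/5573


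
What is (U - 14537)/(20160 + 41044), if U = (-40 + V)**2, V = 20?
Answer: -14137/61204 ≈ -0.23098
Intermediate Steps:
U = 400 (U = (-40 + 20)**2 = (-20)**2 = 400)
(U - 14537)/(20160 + 41044) = (400 - 14537)/(20160 + 41044) = -14137/61204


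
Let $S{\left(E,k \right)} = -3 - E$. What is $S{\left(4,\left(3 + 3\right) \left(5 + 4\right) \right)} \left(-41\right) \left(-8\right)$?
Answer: $-2296$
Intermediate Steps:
$S{\left(4,\left(3 + 3\right) \left(5 + 4\right) \right)} \left(-41\right) \left(-8\right) = \left(-3 - 4\right) \left(-41\right) \left(-8\right) = \left(-7\right) \left(-41\right) \left(-8\right) = 287 \left(-8\right) = -2296$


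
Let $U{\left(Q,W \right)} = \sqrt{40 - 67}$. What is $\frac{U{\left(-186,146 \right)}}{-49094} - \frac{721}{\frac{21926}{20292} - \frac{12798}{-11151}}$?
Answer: $- \frac{159010782}{491417} - \frac{3 i \sqrt{3}}{49094} \approx -323.58 - 0.00010584 i$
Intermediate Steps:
$U{\left(Q,W \right)} = 3 i \sqrt{3}$ ($U{\left(Q,W \right)} = \sqrt{-27} = 3 i \sqrt{3}$)
$\frac{U{\left(-186,146 \right)}}{-49094} - \frac{721}{\frac{21926}{20292} - \frac{12798}{-11151}} = \frac{3 i \sqrt{3}}{-49094} - \frac{721}{\frac{21926}{20292} - \frac{12798}{-11151}} = 3 i \sqrt{3} \left(- \frac{1}{49094}\right) - \frac{721}{21926 \cdot \frac{1}{20292} - - \frac{474}{413}} = - \frac{3 i \sqrt{3}}{49094} - \frac{721}{\frac{577}{534} + \frac{474}{413}} = - \frac{3 i \sqrt{3}}{49094} - \frac{721}{\frac{491417}{220542}} = - \frac{3 i \sqrt{3}}{49094} - \frac{159010782}{491417} = - \frac{159010782}{491417} - \frac{3 i \sqrt{3}}{49094}$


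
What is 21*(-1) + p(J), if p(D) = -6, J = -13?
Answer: -27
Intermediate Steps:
21*(-1) + p(J) = 21*(-1) - 6 = -21 - 6 = -27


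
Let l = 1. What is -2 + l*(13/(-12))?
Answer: -37/12 ≈ -3.0833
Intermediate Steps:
-2 + l*(13/(-12)) = -2 + 1*(13/(-12)) = -2 + 1*(13*(-1/12)) = -2 + 1*(-13/12) = -2 - 13/12 = -37/12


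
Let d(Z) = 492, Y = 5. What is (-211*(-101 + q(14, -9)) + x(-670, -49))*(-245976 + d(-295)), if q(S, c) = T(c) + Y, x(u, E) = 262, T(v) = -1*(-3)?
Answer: -4881449340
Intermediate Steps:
T(v) = 3
q(S, c) = 8 (q(S, c) = 3 + 5 = 8)
(-211*(-101 + q(14, -9)) + x(-670, -49))*(-245976 + d(-295)) = (-211*(-101 + 8) + 262)*(-245976 + 492) = (-211*(-93) + 262)*(-245484) = (19623 + 262)*(-245484) = 19885*(-245484) = -4881449340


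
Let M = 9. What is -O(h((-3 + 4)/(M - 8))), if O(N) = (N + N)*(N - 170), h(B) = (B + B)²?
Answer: 1328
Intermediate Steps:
h(B) = 4*B² (h(B) = (2*B)² = 4*B²)
O(N) = 2*N*(-170 + N) (O(N) = (2*N)*(-170 + N) = 2*N*(-170 + N))
-O(h((-3 + 4)/(M - 8))) = -2*4*((-3 + 4)/(9 - 8))²*(-170 + 4*((-3 + 4)/(9 - 8))²) = -2*4*(1/1)²*(-170 + 4*(1/1)²) = -2*4*(1*1)²*(-170 + 4*(1*1)²) = -2*4*1²*(-170 + 4*1²) = -2*4*1*(-170 + 4*1) = -2*4*(-170 + 4) = -2*4*(-166) = -1*(-1328) = 1328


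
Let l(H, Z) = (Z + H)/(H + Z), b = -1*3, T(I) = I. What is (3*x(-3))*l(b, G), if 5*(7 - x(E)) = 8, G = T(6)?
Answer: 81/5 ≈ 16.200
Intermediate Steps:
G = 6
x(E) = 27/5 (x(E) = 7 - 1/5*8 = 7 - 8/5 = 27/5)
b = -3
l(H, Z) = 1 (l(H, Z) = (H + Z)/(H + Z) = 1)
(3*x(-3))*l(b, G) = (3*(27/5))*1 = (81/5)*1 = 81/5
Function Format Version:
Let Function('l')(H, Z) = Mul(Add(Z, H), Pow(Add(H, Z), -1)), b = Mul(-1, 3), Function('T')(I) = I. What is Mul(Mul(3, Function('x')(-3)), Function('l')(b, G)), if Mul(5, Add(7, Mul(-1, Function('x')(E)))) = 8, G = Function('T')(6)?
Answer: Rational(81, 5) ≈ 16.200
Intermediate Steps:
G = 6
Function('x')(E) = Rational(27, 5) (Function('x')(E) = Add(7, Mul(Rational(-1, 5), 8)) = Add(7, Rational(-8, 5)) = Rational(27, 5))
b = -3
Function('l')(H, Z) = 1 (Function('l')(H, Z) = Mul(Add(H, Z), Pow(Add(H, Z), -1)) = 1)
Mul(Mul(3, Function('x')(-3)), Function('l')(b, G)) = Mul(Mul(3, Rational(27, 5)), 1) = Mul(Rational(81, 5), 1) = Rational(81, 5)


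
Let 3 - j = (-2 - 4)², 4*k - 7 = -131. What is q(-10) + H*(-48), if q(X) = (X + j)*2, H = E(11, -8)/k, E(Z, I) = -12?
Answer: -3242/31 ≈ -104.58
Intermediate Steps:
k = -31 (k = 7/4 + (¼)*(-131) = 7/4 - 131/4 = -31)
j = -33 (j = 3 - (-2 - 4)² = 3 - 1*(-6)² = 3 - 1*36 = 3 - 36 = -33)
H = 12/31 (H = -12/(-31) = -12*(-1/31) = 12/31 ≈ 0.38710)
q(X) = -66 + 2*X (q(X) = (X - 33)*2 = (-33 + X)*2 = -66 + 2*X)
q(-10) + H*(-48) = (-66 + 2*(-10)) + (12/31)*(-48) = (-66 - 20) - 576/31 = -86 - 576/31 = -3242/31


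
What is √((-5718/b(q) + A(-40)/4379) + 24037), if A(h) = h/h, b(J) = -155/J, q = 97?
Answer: √12722252762084730/678745 ≈ 166.18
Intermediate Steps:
A(h) = 1
√((-5718/b(q) + A(-40)/4379) + 24037) = √((-5718/((-155/97)) + 1/4379) + 24037) = √((-5718/((-155*1/97)) + 1*(1/4379)) + 24037) = √((-5718/(-155/97) + 1/4379) + 24037) = √((-5718*(-97/155) + 1/4379) + 24037) = √((554646/155 + 1/4379) + 24037) = √(2428794989/678745 + 24037) = √(18743788554/678745) = √12722252762084730/678745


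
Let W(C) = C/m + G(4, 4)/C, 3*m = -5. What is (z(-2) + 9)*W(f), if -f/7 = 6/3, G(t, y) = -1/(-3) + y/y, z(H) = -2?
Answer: 872/15 ≈ 58.133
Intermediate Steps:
m = -5/3 (m = (1/3)*(-5) = -5/3 ≈ -1.6667)
G(t, y) = 4/3 (G(t, y) = -1*(-1/3) + 1 = 1/3 + 1 = 4/3)
f = -14 (f = -42/3 = -7*2 = -14)
W(C) = -3*C/5 + 4/(3*C) (W(C) = C/(-5/3) + 4/(3*C) = C*(-3/5) + 4/(3*C) = -3*C/5 + 4/(3*C))
(z(-2) + 9)*W(f) = (-2 + 9)*((1/15)*(20 - 9*(-14)**2)/(-14)) = 7*((1/15)*(-1/14)*(20 - 9*196)) = 7*((1/15)*(-1/14)*(20 - 1764)) = 7*((1/15)*(-1/14)*(-1744)) = 7*(872/105) = 872/15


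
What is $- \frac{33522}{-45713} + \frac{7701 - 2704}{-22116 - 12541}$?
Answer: $\frac{933344093}{1584275441} \approx 0.58913$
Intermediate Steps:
$- \frac{33522}{-45713} + \frac{7701 - 2704}{-22116 - 12541} = \left(-33522\right) \left(- \frac{1}{45713}\right) + \frac{7701 - 2704}{-22116 - 12541} = \frac{33522}{45713} + \frac{4997}{-34657} = \frac{33522}{45713} + 4997 \left(- \frac{1}{34657}\right) = \frac{33522}{45713} - \frac{4997}{34657} = \frac{933344093}{1584275441}$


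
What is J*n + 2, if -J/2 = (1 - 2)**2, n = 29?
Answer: -56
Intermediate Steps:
J = -2 (J = -2*(1 - 2)**2 = -2*(-1)**2 = -2*1 = -2)
J*n + 2 = -2*29 + 2 = -58 + 2 = -56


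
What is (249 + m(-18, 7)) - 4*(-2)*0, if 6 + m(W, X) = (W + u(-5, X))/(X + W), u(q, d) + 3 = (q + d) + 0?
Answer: 2692/11 ≈ 244.73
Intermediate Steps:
u(q, d) = -3 + d + q (u(q, d) = -3 + ((q + d) + 0) = -3 + ((d + q) + 0) = -3 + (d + q) = -3 + d + q)
m(W, X) = -6 + (-8 + W + X)/(W + X) (m(W, X) = -6 + (W + (-3 + X - 5))/(X + W) = -6 + (W + (-8 + X))/(W + X) = -6 + (-8 + W + X)/(W + X))
(249 + m(-18, 7)) - 4*(-2)*0 = (249 + (-8 - 5*(-18) - 5*7)/(-18 + 7)) - 4*(-2)*0 = (249 + (-8 + 90 - 35)/(-11)) + 8*0 = (249 - 1/11*47) + 0 = (249 - 47/11) + 0 = 2692/11 + 0 = 2692/11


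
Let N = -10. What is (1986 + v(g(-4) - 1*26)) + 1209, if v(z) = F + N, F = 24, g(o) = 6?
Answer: 3209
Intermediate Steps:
v(z) = 14 (v(z) = 24 - 10 = 14)
(1986 + v(g(-4) - 1*26)) + 1209 = (1986 + 14) + 1209 = 2000 + 1209 = 3209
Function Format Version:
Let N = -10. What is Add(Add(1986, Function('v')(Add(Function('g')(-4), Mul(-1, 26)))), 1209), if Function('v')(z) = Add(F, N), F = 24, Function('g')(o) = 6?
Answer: 3209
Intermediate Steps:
Function('v')(z) = 14 (Function('v')(z) = Add(24, -10) = 14)
Add(Add(1986, Function('v')(Add(Function('g')(-4), Mul(-1, 26)))), 1209) = Add(Add(1986, 14), 1209) = Add(2000, 1209) = 3209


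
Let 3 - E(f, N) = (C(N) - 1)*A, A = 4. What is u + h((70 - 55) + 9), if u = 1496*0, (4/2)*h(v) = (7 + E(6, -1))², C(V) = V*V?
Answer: 50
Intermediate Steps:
C(V) = V²
E(f, N) = 7 - 4*N² (E(f, N) = 3 - (N² - 1)*4 = 3 - (-1 + N²)*4 = 3 - (-4 + 4*N²) = 3 + (4 - 4*N²) = 7 - 4*N²)
h(v) = 50 (h(v) = (7 + (7 - 4*(-1)²))²/2 = (7 + (7 - 4*1))²/2 = (7 + (7 - 4))²/2 = (7 + 3)²/2 = (½)*10² = (½)*100 = 50)
u = 0
u + h((70 - 55) + 9) = 0 + 50 = 50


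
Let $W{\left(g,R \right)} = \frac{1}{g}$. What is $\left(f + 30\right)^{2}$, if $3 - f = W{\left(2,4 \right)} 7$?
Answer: $\frac{3481}{4} \approx 870.25$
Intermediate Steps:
$f = - \frac{1}{2}$ ($f = 3 - \frac{1}{2} \cdot 7 = 3 - \frac{7}{2} = - \frac{1}{2} \approx -0.5$)
$\left(f + 30\right)^{2} = \left(- \frac{1}{2} + 30\right)^{2} = \left(\frac{59}{2}\right)^{2} = \frac{3481}{4}$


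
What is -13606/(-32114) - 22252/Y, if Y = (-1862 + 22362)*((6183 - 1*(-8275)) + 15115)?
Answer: 1030984409784/2433625012625 ≈ 0.42364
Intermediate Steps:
Y = 606246500 (Y = 20500*((6183 + 8275) + 15115) = 20500*(14458 + 15115) = 20500*29573 = 606246500)
-13606/(-32114) - 22252/Y = -13606/(-32114) - 22252/606246500 = -13606*(-1/32114) - 22252*1/606246500 = 6803/16057 - 5563/151561625 = 1030984409784/2433625012625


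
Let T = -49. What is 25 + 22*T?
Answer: -1053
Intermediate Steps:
25 + 22*T = 25 + 22*(-49) = 25 - 1078 = -1053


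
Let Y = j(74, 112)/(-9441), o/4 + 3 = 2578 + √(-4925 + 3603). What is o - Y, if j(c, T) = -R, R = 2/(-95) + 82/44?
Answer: 203236403149/19731690 + 4*I*√1322 ≈ 10300.0 + 145.44*I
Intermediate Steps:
R = 3851/2090 (R = 2*(-1/95) + 82*(1/44) = -2/95 + 41/22 = 3851/2090 ≈ 1.8426)
j(c, T) = -3851/2090 (j(c, T) = -1*3851/2090 = -3851/2090)
o = 10300 + 4*I*√1322 (o = -12 + 4*(2578 + √(-4925 + 3603)) = -12 + 4*(2578 + √(-1322)) = -12 + 4*(2578 + I*√1322) = -12 + (10312 + 4*I*√1322) = 10300 + 4*I*√1322 ≈ 10300.0 + 145.44*I)
Y = 3851/19731690 (Y = -3851/2090/(-9441) = -3851/2090*(-1/9441) = 3851/19731690 ≈ 0.00019517)
o - Y = (10300 + 4*I*√1322) - 1*3851/19731690 = (10300 + 4*I*√1322) - 3851/19731690 = 203236403149/19731690 + 4*I*√1322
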